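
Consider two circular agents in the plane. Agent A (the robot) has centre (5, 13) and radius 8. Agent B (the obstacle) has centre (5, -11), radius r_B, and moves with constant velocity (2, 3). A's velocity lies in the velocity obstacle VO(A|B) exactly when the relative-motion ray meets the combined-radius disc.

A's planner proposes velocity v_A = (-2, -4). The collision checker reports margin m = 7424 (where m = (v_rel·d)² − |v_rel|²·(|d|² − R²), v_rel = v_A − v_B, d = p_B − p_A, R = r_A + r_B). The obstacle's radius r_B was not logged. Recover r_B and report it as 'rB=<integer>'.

m = 7424
d = (0, -24);  v_rel = (-4, -7),  |v_rel|² = 65
v_rel×d = (-4)·(-24) − (-7)·(0) = 96
since m = R²·65 − 96²:  R² = (9216 + 7424) / 65 = 256
R = √256 = 16  ⇒  r_B = 16 − 8 = 8

rB=8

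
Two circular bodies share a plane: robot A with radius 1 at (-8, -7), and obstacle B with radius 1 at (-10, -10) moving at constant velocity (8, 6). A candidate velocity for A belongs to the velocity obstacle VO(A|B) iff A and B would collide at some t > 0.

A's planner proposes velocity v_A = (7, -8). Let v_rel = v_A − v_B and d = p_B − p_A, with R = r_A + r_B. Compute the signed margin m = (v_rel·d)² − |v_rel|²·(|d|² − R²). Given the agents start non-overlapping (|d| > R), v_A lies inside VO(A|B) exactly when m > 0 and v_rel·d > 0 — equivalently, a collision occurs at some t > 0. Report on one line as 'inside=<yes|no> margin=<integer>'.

d = (-2, -3),  |d|² = 13;  R = 1+1 = 2,  c = 13−2² = 9
v_rel = (-1, -14),  |v_rel|² = 197;  v_rel·d = (-1)·(-2) + (-14)·(-3) = 44
197·t² − 88·t + 9 = 0  ⇒  m = 44² − 197·9 = 163
m = 163 > 0,  v_rel·d = 44 > 0  ⇒  inside

inside=yes margin=163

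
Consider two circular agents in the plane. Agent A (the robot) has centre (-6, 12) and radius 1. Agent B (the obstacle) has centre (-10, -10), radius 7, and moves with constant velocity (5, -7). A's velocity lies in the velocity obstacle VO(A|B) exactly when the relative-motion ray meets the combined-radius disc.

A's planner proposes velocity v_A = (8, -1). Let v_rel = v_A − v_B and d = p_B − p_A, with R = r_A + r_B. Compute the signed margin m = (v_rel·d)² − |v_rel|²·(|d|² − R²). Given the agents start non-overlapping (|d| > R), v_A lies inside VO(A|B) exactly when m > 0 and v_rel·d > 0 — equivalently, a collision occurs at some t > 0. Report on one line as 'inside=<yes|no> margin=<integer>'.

d = (-4, -22),  |d|² = 500;  R = 1+7 = 8,  c = 500−8² = 436
v_rel = (3, 6),  |v_rel|² = 45;  v_rel·d = (3)·(-4) + (6)·(-22) = -144
45·t² + 288·t + 436 = 0  ⇒  m = (-144)² − 45·436 = 1116
m = 1116 > 0,  v_rel·d = -144 < 0  ⇒  outside

inside=no margin=1116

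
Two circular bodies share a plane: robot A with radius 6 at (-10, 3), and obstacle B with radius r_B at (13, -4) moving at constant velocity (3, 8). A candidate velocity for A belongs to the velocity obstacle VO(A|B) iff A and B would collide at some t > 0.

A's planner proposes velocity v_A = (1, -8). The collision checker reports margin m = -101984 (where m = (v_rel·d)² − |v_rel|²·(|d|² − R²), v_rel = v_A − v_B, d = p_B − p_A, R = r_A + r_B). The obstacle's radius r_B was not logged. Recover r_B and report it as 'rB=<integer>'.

m = -101984
d = (23, -7);  v_rel = (-2, -16),  |v_rel|² = 260
v_rel×d = (-2)·(-7) − (-16)·(23) = 382
since m = R²·260 − 382²:  R² = (145924 + -101984) / 260 = 169
R = √169 = 13  ⇒  r_B = 13 − 6 = 7

rB=7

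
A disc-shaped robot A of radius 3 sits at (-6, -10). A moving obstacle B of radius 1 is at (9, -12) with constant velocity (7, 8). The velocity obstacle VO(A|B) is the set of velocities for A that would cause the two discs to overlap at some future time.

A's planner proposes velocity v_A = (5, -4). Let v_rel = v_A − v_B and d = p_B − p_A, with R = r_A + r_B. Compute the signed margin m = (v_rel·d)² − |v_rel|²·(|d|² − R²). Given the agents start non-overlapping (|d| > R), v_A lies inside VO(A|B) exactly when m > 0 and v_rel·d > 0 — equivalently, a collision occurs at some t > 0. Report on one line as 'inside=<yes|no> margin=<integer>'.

d = (15, -2),  |d|² = 229;  R = 3+1 = 4,  c = 229−4² = 213
v_rel = (-2, -12),  |v_rel|² = 148;  v_rel·d = (-2)·(15) + (-12)·(-2) = -6
148·t² + 12·t + 213 = 0  ⇒  m = (-6)² − 148·213 = -31488
m = -31488 < 0,  v_rel·d = -6 < 0  ⇒  outside

inside=no margin=-31488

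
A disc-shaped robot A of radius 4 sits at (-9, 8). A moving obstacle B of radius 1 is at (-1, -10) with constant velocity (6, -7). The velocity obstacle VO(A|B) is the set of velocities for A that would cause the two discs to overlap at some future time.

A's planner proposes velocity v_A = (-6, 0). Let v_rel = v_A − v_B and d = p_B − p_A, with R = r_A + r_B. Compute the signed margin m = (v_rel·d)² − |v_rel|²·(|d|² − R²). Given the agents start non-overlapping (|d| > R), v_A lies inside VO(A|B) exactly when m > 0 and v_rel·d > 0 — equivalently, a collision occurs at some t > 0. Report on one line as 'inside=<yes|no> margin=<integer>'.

d = (8, -18),  |d|² = 388;  R = 4+1 = 5,  c = 388−5² = 363
v_rel = (-12, 7),  |v_rel|² = 193;  v_rel·d = (-12)·(8) + (7)·(-18) = -222
193·t² + 444·t + 363 = 0  ⇒  m = (-222)² − 193·363 = -20775
m = -20775 < 0,  v_rel·d = -222 < 0  ⇒  outside

inside=no margin=-20775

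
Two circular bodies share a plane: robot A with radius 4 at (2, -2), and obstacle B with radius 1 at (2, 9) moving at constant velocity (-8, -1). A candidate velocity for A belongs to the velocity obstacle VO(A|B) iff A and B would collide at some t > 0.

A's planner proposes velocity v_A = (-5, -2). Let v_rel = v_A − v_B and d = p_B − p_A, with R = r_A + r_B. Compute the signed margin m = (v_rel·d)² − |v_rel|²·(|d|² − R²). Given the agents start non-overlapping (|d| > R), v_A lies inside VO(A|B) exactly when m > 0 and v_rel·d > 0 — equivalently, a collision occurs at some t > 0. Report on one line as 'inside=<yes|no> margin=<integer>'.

d = (0, 11),  |d|² = 121;  R = 4+1 = 5,  c = 121−5² = 96
v_rel = (3, -1),  |v_rel|² = 10;  v_rel·d = (3)·(0) + (-1)·(11) = -11
10·t² + 22·t + 96 = 0  ⇒  m = (-11)² − 10·96 = -839
m = -839 < 0,  v_rel·d = -11 < 0  ⇒  outside

inside=no margin=-839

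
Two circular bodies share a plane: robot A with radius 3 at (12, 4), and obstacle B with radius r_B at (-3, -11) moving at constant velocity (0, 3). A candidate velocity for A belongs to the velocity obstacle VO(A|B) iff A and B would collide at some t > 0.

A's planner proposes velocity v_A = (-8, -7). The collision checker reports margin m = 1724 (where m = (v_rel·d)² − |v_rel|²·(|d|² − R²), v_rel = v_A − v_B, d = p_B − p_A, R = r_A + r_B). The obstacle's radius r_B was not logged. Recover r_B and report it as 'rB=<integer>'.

m = 1724
d = (-15, -15);  v_rel = (-8, -10),  |v_rel|² = 164
v_rel×d = (-8)·(-15) − (-10)·(-15) = -30
since m = R²·164 − (-30)²:  R² = (900 + 1724) / 164 = 16
R = √16 = 4  ⇒  r_B = 4 − 3 = 1

rB=1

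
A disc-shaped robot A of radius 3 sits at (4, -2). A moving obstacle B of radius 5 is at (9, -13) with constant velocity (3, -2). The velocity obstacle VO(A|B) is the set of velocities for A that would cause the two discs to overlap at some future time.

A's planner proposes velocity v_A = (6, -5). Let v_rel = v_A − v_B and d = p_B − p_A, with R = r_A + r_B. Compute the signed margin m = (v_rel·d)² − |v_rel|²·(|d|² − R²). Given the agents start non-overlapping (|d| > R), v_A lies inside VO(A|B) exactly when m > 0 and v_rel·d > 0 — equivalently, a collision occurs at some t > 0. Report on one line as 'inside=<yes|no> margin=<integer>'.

d = (5, -11),  |d|² = 146;  R = 3+5 = 8,  c = 146−8² = 82
v_rel = (3, -3),  |v_rel|² = 18;  v_rel·d = (3)·(5) + (-3)·(-11) = 48
18·t² − 96·t + 82 = 0  ⇒  m = 48² − 18·82 = 828
m = 828 > 0,  v_rel·d = 48 > 0  ⇒  inside

inside=yes margin=828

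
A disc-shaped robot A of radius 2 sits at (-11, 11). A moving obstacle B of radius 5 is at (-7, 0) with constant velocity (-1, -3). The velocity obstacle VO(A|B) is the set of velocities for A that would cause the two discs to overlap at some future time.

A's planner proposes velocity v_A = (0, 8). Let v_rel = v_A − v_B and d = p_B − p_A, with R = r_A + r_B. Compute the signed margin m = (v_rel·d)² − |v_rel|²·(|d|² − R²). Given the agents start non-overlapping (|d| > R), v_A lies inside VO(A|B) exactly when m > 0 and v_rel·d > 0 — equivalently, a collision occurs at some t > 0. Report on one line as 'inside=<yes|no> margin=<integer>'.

d = (4, -11),  |d|² = 137;  R = 2+5 = 7,  c = 137−7² = 88
v_rel = (1, 11),  |v_rel|² = 122;  v_rel·d = (1)·(4) + (11)·(-11) = -117
122·t² + 234·t + 88 = 0  ⇒  m = (-117)² − 122·88 = 2953
m = 2953 > 0,  v_rel·d = -117 < 0  ⇒  outside

inside=no margin=2953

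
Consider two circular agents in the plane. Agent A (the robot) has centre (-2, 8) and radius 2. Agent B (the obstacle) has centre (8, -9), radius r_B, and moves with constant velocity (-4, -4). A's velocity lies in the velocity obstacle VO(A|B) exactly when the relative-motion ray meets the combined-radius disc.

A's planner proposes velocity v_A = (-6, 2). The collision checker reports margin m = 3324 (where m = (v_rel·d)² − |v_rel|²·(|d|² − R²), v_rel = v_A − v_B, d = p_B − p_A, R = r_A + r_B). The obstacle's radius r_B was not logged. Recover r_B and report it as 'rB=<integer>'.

m = 3324
d = (10, -17);  v_rel = (-2, 6),  |v_rel|² = 40
v_rel×d = (-2)·(-17) − (6)·(10) = -26
since m = R²·40 − (-26)²:  R² = (676 + 3324) / 40 = 100
R = √100 = 10  ⇒  r_B = 10 − 2 = 8

rB=8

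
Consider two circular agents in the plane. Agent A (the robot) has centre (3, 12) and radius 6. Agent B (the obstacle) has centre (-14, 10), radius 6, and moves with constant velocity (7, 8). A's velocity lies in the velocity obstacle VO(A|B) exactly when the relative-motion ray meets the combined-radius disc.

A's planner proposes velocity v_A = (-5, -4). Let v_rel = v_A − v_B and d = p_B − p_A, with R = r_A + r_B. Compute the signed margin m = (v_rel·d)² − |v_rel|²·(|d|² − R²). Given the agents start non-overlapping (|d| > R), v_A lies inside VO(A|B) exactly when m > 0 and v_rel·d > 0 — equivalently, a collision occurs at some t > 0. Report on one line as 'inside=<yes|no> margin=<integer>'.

d = (-17, -2),  |d|² = 293;  R = 6+6 = 12,  c = 293−12² = 149
v_rel = (-12, -12),  |v_rel|² = 288;  v_rel·d = (-12)·(-17) + (-12)·(-2) = 228
288·t² − 456·t + 149 = 0  ⇒  m = 228² − 288·149 = 9072
m = 9072 > 0,  v_rel·d = 228 > 0  ⇒  inside

inside=yes margin=9072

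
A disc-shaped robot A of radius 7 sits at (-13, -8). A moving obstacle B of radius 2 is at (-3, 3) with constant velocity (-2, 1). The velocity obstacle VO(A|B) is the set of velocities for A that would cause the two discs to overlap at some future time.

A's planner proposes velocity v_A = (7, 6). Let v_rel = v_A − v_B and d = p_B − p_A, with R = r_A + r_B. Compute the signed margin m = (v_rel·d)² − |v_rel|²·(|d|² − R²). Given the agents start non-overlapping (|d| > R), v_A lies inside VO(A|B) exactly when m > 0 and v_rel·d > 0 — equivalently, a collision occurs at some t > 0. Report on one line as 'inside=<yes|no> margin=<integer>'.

d = (10, 11),  |d|² = 221;  R = 7+2 = 9,  c = 221−9² = 140
v_rel = (9, 5),  |v_rel|² = 106;  v_rel·d = (9)·(10) + (5)·(11) = 145
106·t² − 290·t + 140 = 0  ⇒  m = 145² − 106·140 = 6185
m = 6185 > 0,  v_rel·d = 145 > 0  ⇒  inside

inside=yes margin=6185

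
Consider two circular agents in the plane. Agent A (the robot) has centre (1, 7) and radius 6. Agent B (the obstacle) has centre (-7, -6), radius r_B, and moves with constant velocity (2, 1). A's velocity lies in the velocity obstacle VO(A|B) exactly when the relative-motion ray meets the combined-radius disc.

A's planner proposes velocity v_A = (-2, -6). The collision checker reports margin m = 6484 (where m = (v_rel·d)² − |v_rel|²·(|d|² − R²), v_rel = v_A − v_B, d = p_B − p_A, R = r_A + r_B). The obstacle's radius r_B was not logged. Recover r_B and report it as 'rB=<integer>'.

m = 6484
d = (-8, -13);  v_rel = (-4, -7),  |v_rel|² = 65
v_rel×d = (-4)·(-13) − (-7)·(-8) = -4
since m = R²·65 − (-4)²:  R² = (16 + 6484) / 65 = 100
R = √100 = 10  ⇒  r_B = 10 − 6 = 4

rB=4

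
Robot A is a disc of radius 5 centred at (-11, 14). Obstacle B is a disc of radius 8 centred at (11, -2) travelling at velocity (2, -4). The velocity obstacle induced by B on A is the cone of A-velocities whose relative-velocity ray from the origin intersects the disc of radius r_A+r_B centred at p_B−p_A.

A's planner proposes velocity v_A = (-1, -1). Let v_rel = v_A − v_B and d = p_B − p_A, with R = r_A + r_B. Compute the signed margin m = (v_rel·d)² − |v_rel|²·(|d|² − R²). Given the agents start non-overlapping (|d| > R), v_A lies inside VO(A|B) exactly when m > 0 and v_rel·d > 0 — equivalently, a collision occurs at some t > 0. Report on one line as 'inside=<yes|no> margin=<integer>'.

d = (22, -16),  |d|² = 740;  R = 5+8 = 13,  c = 740−13² = 571
v_rel = (-3, 3),  |v_rel|² = 18;  v_rel·d = (-3)·(22) + (3)·(-16) = -114
18·t² + 228·t + 571 = 0  ⇒  m = (-114)² − 18·571 = 2718
m = 2718 > 0,  v_rel·d = -114 < 0  ⇒  outside

inside=no margin=2718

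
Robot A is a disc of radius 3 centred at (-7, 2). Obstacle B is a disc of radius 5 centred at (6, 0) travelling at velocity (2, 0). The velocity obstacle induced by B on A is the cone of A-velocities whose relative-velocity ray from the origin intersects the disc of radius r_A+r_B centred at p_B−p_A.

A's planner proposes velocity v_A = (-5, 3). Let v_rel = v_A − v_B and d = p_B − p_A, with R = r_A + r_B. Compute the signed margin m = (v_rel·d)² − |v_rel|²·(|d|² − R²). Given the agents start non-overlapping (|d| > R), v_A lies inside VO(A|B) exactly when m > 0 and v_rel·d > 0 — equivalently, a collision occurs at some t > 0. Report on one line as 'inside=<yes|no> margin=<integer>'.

d = (13, -2),  |d|² = 173;  R = 3+5 = 8,  c = 173−8² = 109
v_rel = (-7, 3),  |v_rel|² = 58;  v_rel·d = (-7)·(13) + (3)·(-2) = -97
58·t² + 194·t + 109 = 0  ⇒  m = (-97)² − 58·109 = 3087
m = 3087 > 0,  v_rel·d = -97 < 0  ⇒  outside

inside=no margin=3087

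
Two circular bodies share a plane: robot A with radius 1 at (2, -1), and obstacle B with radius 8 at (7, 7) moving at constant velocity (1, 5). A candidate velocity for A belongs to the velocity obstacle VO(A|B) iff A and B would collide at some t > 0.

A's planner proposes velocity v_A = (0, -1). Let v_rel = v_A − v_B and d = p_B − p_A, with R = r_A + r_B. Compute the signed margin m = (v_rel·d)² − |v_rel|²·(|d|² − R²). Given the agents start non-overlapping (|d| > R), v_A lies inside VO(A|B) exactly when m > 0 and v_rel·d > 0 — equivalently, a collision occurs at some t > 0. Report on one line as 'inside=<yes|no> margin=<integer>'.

d = (5, 8),  |d|² = 89;  R = 1+8 = 9,  c = 89−9² = 8
v_rel = (-1, -6),  |v_rel|² = 37;  v_rel·d = (-1)·(5) + (-6)·(8) = -53
37·t² + 106·t + 8 = 0  ⇒  m = (-53)² − 37·8 = 2513
m = 2513 > 0,  v_rel·d = -53 < 0  ⇒  outside

inside=no margin=2513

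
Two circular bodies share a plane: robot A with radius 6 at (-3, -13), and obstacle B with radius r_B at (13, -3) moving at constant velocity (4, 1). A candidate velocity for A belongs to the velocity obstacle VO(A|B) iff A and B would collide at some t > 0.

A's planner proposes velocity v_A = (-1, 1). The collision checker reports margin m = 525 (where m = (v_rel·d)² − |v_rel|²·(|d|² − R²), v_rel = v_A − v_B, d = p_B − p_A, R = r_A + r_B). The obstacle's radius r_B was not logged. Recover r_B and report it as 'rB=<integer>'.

m = 525
d = (16, 10);  v_rel = (-5, 0),  |v_rel|² = 25
v_rel×d = (-5)·(10) − (0)·(16) = -50
since m = R²·25 − (-50)²:  R² = (2500 + 525) / 25 = 121
R = √121 = 11  ⇒  r_B = 11 − 6 = 5

rB=5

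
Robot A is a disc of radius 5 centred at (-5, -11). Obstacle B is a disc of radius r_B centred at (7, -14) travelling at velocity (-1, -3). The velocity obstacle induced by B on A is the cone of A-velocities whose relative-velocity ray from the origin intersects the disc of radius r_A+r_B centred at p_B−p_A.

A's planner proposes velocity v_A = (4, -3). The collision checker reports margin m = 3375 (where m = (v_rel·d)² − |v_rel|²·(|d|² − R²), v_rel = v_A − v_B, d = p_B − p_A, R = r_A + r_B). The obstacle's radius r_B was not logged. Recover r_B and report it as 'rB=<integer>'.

m = 3375
d = (12, -3);  v_rel = (5, 0),  |v_rel|² = 25
v_rel×d = (5)·(-3) − (0)·(12) = -15
since m = R²·25 − (-15)²:  R² = (225 + 3375) / 25 = 144
R = √144 = 12  ⇒  r_B = 12 − 5 = 7

rB=7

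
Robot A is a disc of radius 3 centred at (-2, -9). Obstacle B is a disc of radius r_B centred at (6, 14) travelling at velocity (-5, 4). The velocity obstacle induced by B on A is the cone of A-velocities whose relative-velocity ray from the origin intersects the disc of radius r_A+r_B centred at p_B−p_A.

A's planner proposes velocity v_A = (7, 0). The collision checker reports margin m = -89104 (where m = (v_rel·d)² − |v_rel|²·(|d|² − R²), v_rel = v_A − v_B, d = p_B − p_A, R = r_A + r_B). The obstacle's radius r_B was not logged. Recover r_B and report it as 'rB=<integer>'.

m = -89104
d = (8, 23);  v_rel = (12, -4),  |v_rel|² = 160
v_rel×d = (12)·(23) − (-4)·(8) = 308
since m = R²·160 − 308²:  R² = (94864 + -89104) / 160 = 36
R = √36 = 6  ⇒  r_B = 6 − 3 = 3

rB=3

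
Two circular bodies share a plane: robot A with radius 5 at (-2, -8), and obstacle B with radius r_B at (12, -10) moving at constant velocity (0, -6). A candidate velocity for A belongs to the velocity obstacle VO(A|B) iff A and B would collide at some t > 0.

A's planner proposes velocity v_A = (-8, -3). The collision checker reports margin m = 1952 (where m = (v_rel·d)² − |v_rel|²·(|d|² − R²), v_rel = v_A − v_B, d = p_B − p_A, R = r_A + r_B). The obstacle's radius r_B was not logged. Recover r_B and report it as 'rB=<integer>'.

m = 1952
d = (14, -2);  v_rel = (-8, 3),  |v_rel|² = 73
v_rel×d = (-8)·(-2) − (3)·(14) = -26
since m = R²·73 − (-26)²:  R² = (676 + 1952) / 73 = 36
R = √36 = 6  ⇒  r_B = 6 − 5 = 1

rB=1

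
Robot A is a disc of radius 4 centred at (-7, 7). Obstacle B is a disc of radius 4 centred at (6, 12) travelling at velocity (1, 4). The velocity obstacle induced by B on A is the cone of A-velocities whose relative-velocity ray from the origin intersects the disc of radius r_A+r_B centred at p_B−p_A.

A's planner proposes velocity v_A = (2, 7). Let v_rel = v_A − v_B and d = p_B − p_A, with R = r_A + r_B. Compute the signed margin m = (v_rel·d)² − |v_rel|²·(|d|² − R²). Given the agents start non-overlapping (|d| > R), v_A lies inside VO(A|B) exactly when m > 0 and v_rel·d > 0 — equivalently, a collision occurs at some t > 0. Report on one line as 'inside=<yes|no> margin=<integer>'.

d = (13, 5),  |d|² = 194;  R = 4+4 = 8,  c = 194−8² = 130
v_rel = (1, 3),  |v_rel|² = 10;  v_rel·d = (1)·(13) + (3)·(5) = 28
10·t² − 56·t + 130 = 0  ⇒  m = 28² − 10·130 = -516
m = -516 < 0,  v_rel·d = 28 > 0  ⇒  outside

inside=no margin=-516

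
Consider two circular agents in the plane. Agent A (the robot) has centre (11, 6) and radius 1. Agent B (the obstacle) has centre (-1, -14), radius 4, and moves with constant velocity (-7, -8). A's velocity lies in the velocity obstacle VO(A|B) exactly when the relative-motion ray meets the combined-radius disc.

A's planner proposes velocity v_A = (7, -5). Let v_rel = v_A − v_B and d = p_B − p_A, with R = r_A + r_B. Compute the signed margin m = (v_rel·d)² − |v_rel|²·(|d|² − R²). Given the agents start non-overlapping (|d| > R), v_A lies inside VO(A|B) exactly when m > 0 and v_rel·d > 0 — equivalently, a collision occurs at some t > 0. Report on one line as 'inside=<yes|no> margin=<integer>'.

d = (-12, -20),  |d|² = 544;  R = 1+4 = 5,  c = 544−5² = 519
v_rel = (14, 3),  |v_rel|² = 205;  v_rel·d = (14)·(-12) + (3)·(-20) = -228
205·t² + 456·t + 519 = 0  ⇒  m = (-228)² − 205·519 = -54411
m = -54411 < 0,  v_rel·d = -228 < 0  ⇒  outside

inside=no margin=-54411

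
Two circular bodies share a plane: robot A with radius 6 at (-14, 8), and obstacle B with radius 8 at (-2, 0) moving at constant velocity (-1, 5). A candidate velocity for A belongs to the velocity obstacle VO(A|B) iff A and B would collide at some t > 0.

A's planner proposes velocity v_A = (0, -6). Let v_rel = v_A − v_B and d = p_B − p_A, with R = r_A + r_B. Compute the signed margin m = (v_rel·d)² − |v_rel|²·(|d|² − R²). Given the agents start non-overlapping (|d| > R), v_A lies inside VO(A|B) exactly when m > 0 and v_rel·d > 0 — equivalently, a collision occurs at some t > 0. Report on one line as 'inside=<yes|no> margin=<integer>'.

d = (12, -8),  |d|² = 208;  R = 6+8 = 14,  c = 208−14² = 12
v_rel = (1, -11),  |v_rel|² = 122;  v_rel·d = (1)·(12) + (-11)·(-8) = 100
122·t² − 200·t + 12 = 0  ⇒  m = 100² − 122·12 = 8536
m = 8536 > 0,  v_rel·d = 100 > 0  ⇒  inside

inside=yes margin=8536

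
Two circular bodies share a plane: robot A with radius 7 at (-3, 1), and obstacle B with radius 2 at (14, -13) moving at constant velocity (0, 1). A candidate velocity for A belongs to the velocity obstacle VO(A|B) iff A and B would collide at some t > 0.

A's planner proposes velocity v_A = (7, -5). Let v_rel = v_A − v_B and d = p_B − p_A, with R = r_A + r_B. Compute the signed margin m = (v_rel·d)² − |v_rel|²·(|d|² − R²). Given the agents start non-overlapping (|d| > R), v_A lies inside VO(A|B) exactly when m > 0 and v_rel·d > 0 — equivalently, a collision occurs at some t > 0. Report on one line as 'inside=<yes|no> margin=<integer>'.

d = (17, -14),  |d|² = 485;  R = 7+2 = 9,  c = 485−9² = 404
v_rel = (7, -6),  |v_rel|² = 85;  v_rel·d = (7)·(17) + (-6)·(-14) = 203
85·t² − 406·t + 404 = 0  ⇒  m = 203² − 85·404 = 6869
m = 6869 > 0,  v_rel·d = 203 > 0  ⇒  inside

inside=yes margin=6869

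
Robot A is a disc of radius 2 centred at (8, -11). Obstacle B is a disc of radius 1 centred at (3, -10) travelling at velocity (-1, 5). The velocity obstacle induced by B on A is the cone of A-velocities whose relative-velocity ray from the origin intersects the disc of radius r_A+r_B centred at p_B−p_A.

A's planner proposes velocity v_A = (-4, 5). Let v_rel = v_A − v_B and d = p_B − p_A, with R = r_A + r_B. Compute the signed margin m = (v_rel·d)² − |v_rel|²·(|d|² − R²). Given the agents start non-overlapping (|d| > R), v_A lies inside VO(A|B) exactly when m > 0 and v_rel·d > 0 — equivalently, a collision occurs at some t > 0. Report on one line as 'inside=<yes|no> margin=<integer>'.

d = (-5, 1),  |d|² = 26;  R = 2+1 = 3,  c = 26−3² = 17
v_rel = (-3, 0),  |v_rel|² = 9;  v_rel·d = (-3)·(-5) + (0)·(1) = 15
9·t² − 30·t + 17 = 0  ⇒  m = 15² − 9·17 = 72
m = 72 > 0,  v_rel·d = 15 > 0  ⇒  inside

inside=yes margin=72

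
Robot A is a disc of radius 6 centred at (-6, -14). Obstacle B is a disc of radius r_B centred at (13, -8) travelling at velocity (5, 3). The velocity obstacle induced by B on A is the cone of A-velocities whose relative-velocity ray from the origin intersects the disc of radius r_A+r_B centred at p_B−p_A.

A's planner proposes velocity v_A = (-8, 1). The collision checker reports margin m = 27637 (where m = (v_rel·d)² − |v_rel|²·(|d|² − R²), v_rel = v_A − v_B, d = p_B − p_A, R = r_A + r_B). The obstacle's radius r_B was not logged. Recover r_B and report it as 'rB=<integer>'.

m = 27637
d = (19, 6);  v_rel = (-13, -2),  |v_rel|² = 173
v_rel×d = (-13)·(6) − (-2)·(19) = -40
since m = R²·173 − (-40)²:  R² = (1600 + 27637) / 173 = 169
R = √169 = 13  ⇒  r_B = 13 − 6 = 7

rB=7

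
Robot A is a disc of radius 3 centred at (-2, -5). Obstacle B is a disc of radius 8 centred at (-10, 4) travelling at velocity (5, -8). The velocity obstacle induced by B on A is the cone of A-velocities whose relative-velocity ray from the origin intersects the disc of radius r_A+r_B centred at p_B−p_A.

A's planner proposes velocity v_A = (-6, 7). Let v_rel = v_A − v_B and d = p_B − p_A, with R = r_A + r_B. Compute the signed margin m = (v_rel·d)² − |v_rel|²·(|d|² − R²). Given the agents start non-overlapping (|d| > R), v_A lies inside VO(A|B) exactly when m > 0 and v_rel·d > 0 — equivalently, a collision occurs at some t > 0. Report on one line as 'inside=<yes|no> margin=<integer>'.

d = (-8, 9),  |d|² = 145;  R = 3+8 = 11,  c = 145−11² = 24
v_rel = (-11, 15),  |v_rel|² = 346;  v_rel·d = (-11)·(-8) + (15)·(9) = 223
346·t² − 446·t + 24 = 0  ⇒  m = 223² − 346·24 = 41425
m = 41425 > 0,  v_rel·d = 223 > 0  ⇒  inside

inside=yes margin=41425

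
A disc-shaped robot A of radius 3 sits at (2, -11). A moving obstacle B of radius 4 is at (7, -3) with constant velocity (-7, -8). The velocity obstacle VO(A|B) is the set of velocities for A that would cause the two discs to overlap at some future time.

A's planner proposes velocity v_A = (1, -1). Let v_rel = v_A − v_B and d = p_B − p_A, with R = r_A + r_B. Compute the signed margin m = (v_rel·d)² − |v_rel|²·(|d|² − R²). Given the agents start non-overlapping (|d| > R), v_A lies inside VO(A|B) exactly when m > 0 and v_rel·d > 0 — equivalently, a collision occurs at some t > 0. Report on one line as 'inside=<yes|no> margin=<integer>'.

d = (5, 8),  |d|² = 89;  R = 3+4 = 7,  c = 89−7² = 40
v_rel = (8, 7),  |v_rel|² = 113;  v_rel·d = (8)·(5) + (7)·(8) = 96
113·t² − 192·t + 40 = 0  ⇒  m = 96² − 113·40 = 4696
m = 4696 > 0,  v_rel·d = 96 > 0  ⇒  inside

inside=yes margin=4696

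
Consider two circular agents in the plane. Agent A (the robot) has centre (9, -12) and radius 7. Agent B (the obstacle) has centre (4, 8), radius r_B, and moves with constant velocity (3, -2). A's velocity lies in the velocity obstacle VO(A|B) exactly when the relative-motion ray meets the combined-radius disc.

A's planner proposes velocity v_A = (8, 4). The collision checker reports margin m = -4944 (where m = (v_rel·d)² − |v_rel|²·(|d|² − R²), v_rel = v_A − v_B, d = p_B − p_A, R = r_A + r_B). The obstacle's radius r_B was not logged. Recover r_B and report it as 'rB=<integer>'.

m = -4944
d = (-5, 20);  v_rel = (5, 6),  |v_rel|² = 61
v_rel×d = (5)·(20) − (6)·(-5) = 130
since m = R²·61 − 130²:  R² = (16900 + -4944) / 61 = 196
R = √196 = 14  ⇒  r_B = 14 − 7 = 7

rB=7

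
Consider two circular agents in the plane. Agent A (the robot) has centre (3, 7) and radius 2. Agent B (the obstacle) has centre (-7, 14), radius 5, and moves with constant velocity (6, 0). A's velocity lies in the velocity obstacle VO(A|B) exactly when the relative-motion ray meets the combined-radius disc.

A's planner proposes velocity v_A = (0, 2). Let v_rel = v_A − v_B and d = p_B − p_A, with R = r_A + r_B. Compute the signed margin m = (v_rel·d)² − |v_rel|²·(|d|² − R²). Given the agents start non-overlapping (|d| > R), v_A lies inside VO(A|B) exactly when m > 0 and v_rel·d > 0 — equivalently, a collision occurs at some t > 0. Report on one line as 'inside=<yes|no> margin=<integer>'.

d = (-10, 7),  |d|² = 149;  R = 2+5 = 7,  c = 149−7² = 100
v_rel = (-6, 2),  |v_rel|² = 40;  v_rel·d = (-6)·(-10) + (2)·(7) = 74
40·t² − 148·t + 100 = 0  ⇒  m = 74² − 40·100 = 1476
m = 1476 > 0,  v_rel·d = 74 > 0  ⇒  inside

inside=yes margin=1476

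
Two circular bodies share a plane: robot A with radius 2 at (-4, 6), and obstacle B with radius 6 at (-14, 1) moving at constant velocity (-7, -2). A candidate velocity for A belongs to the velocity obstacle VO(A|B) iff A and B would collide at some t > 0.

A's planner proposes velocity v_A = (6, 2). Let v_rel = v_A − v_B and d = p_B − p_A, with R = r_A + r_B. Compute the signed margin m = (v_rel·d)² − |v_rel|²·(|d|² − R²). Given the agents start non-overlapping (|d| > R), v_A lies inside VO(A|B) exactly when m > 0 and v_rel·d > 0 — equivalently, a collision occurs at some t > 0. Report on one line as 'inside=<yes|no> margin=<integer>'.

d = (-10, -5),  |d|² = 125;  R = 2+6 = 8,  c = 125−8² = 61
v_rel = (13, 4),  |v_rel|² = 185;  v_rel·d = (13)·(-10) + (4)·(-5) = -150
185·t² + 300·t + 61 = 0  ⇒  m = (-150)² − 185·61 = 11215
m = 11215 > 0,  v_rel·d = -150 < 0  ⇒  outside

inside=no margin=11215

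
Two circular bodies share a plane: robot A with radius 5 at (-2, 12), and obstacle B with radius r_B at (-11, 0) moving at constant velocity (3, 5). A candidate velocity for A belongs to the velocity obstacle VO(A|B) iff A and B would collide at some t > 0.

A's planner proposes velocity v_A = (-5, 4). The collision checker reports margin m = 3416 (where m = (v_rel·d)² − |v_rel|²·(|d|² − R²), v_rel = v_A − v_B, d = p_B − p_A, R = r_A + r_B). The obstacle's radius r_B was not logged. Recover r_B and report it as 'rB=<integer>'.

m = 3416
d = (-9, -12);  v_rel = (-8, -1),  |v_rel|² = 65
v_rel×d = (-8)·(-12) − (-1)·(-9) = 87
since m = R²·65 − 87²:  R² = (7569 + 3416) / 65 = 169
R = √169 = 13  ⇒  r_B = 13 − 5 = 8

rB=8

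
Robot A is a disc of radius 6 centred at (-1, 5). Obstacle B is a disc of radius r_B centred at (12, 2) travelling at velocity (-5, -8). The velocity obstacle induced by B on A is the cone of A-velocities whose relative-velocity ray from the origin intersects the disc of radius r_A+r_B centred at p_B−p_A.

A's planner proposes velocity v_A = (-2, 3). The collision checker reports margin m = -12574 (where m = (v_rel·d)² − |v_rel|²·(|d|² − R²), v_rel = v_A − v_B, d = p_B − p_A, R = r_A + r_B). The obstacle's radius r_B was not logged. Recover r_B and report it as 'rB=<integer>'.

m = -12574
d = (13, -3);  v_rel = (3, 11),  |v_rel|² = 130
v_rel×d = (3)·(-3) − (11)·(13) = -152
since m = R²·130 − (-152)²:  R² = (23104 + -12574) / 130 = 81
R = √81 = 9  ⇒  r_B = 9 − 6 = 3

rB=3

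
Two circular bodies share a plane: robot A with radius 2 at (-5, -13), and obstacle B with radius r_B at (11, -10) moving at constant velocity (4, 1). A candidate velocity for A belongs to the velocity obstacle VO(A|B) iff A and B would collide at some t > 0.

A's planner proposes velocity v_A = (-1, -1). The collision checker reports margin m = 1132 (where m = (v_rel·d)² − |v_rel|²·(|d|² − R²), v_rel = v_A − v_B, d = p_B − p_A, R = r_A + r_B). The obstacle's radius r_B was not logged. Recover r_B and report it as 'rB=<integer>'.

m = 1132
d = (16, 3);  v_rel = (-5, -2),  |v_rel|² = 29
v_rel×d = (-5)·(3) − (-2)·(16) = 17
since m = R²·29 − 17²:  R² = (289 + 1132) / 29 = 49
R = √49 = 7  ⇒  r_B = 7 − 2 = 5

rB=5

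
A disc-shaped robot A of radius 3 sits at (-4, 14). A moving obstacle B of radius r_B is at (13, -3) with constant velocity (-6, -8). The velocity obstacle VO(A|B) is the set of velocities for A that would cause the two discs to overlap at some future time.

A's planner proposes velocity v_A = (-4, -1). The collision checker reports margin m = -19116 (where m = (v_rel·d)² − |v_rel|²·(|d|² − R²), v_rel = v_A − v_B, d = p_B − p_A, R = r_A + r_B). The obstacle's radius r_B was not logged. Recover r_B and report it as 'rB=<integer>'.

m = -19116
d = (17, -17);  v_rel = (2, 7),  |v_rel|² = 53
v_rel×d = (2)·(-17) − (7)·(17) = -153
since m = R²·53 − (-153)²:  R² = (23409 + -19116) / 53 = 81
R = √81 = 9  ⇒  r_B = 9 − 3 = 6

rB=6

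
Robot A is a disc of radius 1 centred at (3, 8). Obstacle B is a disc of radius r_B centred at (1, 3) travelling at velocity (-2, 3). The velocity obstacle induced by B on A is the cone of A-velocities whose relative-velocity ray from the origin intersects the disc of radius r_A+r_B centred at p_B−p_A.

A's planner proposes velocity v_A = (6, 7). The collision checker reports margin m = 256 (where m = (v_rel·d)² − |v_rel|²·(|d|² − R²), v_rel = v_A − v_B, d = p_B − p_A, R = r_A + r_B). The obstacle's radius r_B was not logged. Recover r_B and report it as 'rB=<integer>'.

m = 256
d = (-2, -5);  v_rel = (8, 4),  |v_rel|² = 80
v_rel×d = (8)·(-5) − (4)·(-2) = -32
since m = R²·80 − (-32)²:  R² = (1024 + 256) / 80 = 16
R = √16 = 4  ⇒  r_B = 4 − 1 = 3

rB=3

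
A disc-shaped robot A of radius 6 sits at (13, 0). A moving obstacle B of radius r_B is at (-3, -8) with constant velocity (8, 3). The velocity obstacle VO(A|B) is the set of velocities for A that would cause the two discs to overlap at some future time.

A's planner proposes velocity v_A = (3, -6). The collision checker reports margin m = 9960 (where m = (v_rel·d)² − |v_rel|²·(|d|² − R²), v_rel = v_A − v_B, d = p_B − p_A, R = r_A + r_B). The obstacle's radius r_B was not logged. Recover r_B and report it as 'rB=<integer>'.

m = 9960
d = (-16, -8);  v_rel = (-5, -9),  |v_rel|² = 106
v_rel×d = (-5)·(-8) − (-9)·(-16) = -104
since m = R²·106 − (-104)²:  R² = (10816 + 9960) / 106 = 196
R = √196 = 14  ⇒  r_B = 14 − 6 = 8

rB=8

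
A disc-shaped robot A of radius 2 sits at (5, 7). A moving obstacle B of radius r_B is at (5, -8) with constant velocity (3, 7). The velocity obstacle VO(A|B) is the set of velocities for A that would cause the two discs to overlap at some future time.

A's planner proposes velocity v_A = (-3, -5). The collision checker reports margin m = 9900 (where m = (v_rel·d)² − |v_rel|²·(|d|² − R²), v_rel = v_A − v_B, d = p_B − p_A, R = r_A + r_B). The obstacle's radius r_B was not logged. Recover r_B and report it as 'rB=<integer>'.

m = 9900
d = (0, -15);  v_rel = (-6, -12),  |v_rel|² = 180
v_rel×d = (-6)·(-15) − (-12)·(0) = 90
since m = R²·180 − 90²:  R² = (8100 + 9900) / 180 = 100
R = √100 = 10  ⇒  r_B = 10 − 2 = 8

rB=8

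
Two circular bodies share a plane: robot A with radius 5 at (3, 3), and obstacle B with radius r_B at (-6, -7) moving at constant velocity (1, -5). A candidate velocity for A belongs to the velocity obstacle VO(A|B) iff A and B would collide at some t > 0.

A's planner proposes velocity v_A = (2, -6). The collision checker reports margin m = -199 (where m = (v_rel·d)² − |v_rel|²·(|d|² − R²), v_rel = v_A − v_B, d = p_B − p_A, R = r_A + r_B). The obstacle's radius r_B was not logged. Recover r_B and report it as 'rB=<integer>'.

m = -199
d = (-9, -10);  v_rel = (1, -1),  |v_rel|² = 2
v_rel×d = (1)·(-10) − (-1)·(-9) = -19
since m = R²·2 − (-19)²:  R² = (361 + -199) / 2 = 81
R = √81 = 9  ⇒  r_B = 9 − 5 = 4

rB=4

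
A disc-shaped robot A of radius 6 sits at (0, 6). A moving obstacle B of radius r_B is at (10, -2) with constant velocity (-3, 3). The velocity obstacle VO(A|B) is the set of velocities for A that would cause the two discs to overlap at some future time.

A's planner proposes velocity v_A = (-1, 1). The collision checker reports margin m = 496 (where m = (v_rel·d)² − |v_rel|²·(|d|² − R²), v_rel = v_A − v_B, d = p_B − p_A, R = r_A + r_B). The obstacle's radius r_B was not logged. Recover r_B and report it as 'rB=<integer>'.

m = 496
d = (10, -8);  v_rel = (2, -2),  |v_rel|² = 8
v_rel×d = (2)·(-8) − (-2)·(10) = 4
since m = R²·8 − 4²:  R² = (16 + 496) / 8 = 64
R = √64 = 8  ⇒  r_B = 8 − 6 = 2

rB=2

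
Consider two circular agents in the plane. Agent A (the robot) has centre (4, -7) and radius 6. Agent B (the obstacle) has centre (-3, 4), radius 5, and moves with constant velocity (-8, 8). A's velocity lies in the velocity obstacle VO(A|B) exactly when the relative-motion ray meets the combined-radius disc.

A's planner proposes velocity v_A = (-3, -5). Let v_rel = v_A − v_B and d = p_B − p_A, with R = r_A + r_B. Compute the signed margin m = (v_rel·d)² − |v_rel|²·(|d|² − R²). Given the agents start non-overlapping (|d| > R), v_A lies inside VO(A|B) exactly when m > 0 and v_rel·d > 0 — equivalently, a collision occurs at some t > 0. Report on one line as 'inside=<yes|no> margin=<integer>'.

d = (-7, 11),  |d|² = 170;  R = 6+5 = 11,  c = 170−11² = 49
v_rel = (5, -13),  |v_rel|² = 194;  v_rel·d = (5)·(-7) + (-13)·(11) = -178
194·t² + 356·t + 49 = 0  ⇒  m = (-178)² − 194·49 = 22178
m = 22178 > 0,  v_rel·d = -178 < 0  ⇒  outside

inside=no margin=22178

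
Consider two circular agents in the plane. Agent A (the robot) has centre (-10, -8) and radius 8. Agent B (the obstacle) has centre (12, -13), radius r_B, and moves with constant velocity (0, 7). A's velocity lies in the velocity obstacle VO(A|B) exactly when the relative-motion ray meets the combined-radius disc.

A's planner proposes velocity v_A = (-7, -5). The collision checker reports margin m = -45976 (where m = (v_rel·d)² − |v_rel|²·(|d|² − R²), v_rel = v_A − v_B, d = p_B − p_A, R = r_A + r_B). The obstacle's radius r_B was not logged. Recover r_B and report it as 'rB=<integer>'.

m = -45976
d = (22, -5);  v_rel = (-7, -12),  |v_rel|² = 193
v_rel×d = (-7)·(-5) − (-12)·(22) = 299
since m = R²·193 − 299²:  R² = (89401 + -45976) / 193 = 225
R = √225 = 15  ⇒  r_B = 15 − 8 = 7

rB=7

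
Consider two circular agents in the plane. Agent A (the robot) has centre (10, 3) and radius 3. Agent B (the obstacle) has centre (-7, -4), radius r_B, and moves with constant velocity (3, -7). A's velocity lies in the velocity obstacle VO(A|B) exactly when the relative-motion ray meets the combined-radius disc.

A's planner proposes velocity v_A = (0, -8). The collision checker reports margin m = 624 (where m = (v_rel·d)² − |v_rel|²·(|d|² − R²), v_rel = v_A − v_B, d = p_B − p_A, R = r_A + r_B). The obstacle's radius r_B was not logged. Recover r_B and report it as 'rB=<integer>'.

m = 624
d = (-17, -7);  v_rel = (-3, -1),  |v_rel|² = 10
v_rel×d = (-3)·(-7) − (-1)·(-17) = 4
since m = R²·10 − 4²:  R² = (16 + 624) / 10 = 64
R = √64 = 8  ⇒  r_B = 8 − 3 = 5

rB=5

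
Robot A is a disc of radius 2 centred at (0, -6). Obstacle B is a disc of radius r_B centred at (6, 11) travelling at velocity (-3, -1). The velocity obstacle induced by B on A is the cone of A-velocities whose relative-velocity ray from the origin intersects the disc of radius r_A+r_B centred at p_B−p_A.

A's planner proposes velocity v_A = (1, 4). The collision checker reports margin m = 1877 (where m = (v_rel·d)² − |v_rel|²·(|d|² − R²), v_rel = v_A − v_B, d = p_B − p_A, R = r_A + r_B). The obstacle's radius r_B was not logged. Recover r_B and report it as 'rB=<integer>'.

m = 1877
d = (6, 17);  v_rel = (4, 5),  |v_rel|² = 41
v_rel×d = (4)·(17) − (5)·(6) = 38
since m = R²·41 − 38²:  R² = (1444 + 1877) / 41 = 81
R = √81 = 9  ⇒  r_B = 9 − 2 = 7

rB=7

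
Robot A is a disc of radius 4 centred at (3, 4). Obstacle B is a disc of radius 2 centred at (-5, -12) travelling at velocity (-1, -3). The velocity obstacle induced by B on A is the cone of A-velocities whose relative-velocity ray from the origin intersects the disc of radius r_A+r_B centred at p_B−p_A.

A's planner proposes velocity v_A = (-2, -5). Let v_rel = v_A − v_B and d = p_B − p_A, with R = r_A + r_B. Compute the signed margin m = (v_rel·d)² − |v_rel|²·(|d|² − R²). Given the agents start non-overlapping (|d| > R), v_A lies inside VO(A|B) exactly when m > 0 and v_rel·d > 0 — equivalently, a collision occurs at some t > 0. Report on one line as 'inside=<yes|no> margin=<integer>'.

d = (-8, -16),  |d|² = 320;  R = 4+2 = 6,  c = 320−6² = 284
v_rel = (-1, -2),  |v_rel|² = 5;  v_rel·d = (-1)·(-8) + (-2)·(-16) = 40
5·t² − 80·t + 284 = 0  ⇒  m = 40² − 5·284 = 180
m = 180 > 0,  v_rel·d = 40 > 0  ⇒  inside

inside=yes margin=180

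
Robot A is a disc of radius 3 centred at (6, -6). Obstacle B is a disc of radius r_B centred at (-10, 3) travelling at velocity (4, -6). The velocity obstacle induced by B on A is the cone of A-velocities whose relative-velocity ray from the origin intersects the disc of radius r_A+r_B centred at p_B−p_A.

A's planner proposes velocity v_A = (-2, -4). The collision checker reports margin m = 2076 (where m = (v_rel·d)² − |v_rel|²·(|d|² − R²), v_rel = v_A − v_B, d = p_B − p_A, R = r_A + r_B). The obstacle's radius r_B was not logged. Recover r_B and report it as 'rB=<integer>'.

m = 2076
d = (-16, 9);  v_rel = (-6, 2),  |v_rel|² = 40
v_rel×d = (-6)·(9) − (2)·(-16) = -22
since m = R²·40 − (-22)²:  R² = (484 + 2076) / 40 = 64
R = √64 = 8  ⇒  r_B = 8 − 3 = 5

rB=5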